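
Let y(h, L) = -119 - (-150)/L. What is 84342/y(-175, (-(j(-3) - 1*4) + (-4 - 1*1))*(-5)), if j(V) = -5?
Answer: -168684/253 ≈ -666.74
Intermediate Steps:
y(h, L) = -119 + 150/L
84342/y(-175, (-(j(-3) - 1*4) + (-4 - 1*1))*(-5)) = 84342/(-119 + 150/(((-(-5 - 1*4) + (-4 - 1*1))*(-5)))) = 84342/(-119 + 150/(((-(-5 - 4) + (-4 - 1))*(-5)))) = 84342/(-119 + 150/(((-1*(-9) - 5)*(-5)))) = 84342/(-119 + 150/(((9 - 5)*(-5)))) = 84342/(-119 + 150/((4*(-5)))) = 84342/(-119 + 150/(-20)) = 84342/(-119 + 150*(-1/20)) = 84342/(-119 - 15/2) = 84342/(-253/2) = 84342*(-2/253) = -168684/253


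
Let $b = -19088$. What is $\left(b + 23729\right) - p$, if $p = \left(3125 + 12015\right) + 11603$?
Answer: $-22102$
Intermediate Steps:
$p = 26743$ ($p = 15140 + 11603 = 26743$)
$\left(b + 23729\right) - p = \left(-19088 + 23729\right) - 26743 = 4641 - 26743 = -22102$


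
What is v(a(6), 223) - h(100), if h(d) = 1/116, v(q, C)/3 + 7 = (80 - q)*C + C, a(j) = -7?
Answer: 6826715/116 ≈ 58851.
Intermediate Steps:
v(q, C) = -21 + 3*C + 3*C*(80 - q) (v(q, C) = -21 + 3*((80 - q)*C + C) = -21 + 3*(C*(80 - q) + C) = -21 + 3*(C + C*(80 - q)) = -21 + (3*C + 3*C*(80 - q)) = -21 + 3*C + 3*C*(80 - q))
h(d) = 1/116
v(a(6), 223) - h(100) = (-21 + 243*223 - 3*223*(-7)) - 1*1/116 = (-21 + 54189 + 4683) - 1/116 = 58851 - 1/116 = 6826715/116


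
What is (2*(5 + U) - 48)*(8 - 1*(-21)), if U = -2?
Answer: -1218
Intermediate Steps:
(2*(5 + U) - 48)*(8 - 1*(-21)) = (2*(5 - 2) - 48)*(8 - 1*(-21)) = (2*3 - 48)*(8 + 21) = (6 - 48)*29 = -42*29 = -1218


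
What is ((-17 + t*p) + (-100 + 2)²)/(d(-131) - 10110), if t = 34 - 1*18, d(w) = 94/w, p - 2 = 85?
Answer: -1438249/1324504 ≈ -1.0859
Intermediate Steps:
p = 87 (p = 2 + 85 = 87)
t = 16 (t = 34 - 18 = 16)
((-17 + t*p) + (-100 + 2)²)/(d(-131) - 10110) = ((-17 + 16*87) + (-100 + 2)²)/(94/(-131) - 10110) = ((-17 + 1392) + (-98)²)/(94*(-1/131) - 10110) = (1375 + 9604)/(-94/131 - 10110) = 10979/(-1324504/131) = 10979*(-131/1324504) = -1438249/1324504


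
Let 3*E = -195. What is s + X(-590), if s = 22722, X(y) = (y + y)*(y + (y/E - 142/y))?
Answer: 9203054/13 ≈ 7.0793e+5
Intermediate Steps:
E = -65 (E = (⅓)*(-195) = -65)
X(y) = 2*y*(-142/y + 64*y/65) (X(y) = (y + y)*(y + (y/(-65) - 142/y)) = (2*y)*(y + (y*(-1/65) - 142/y)) = (2*y)*(y + (-y/65 - 142/y)) = (2*y)*(y + (-142/y - y/65)) = (2*y)*(-142/y + 64*y/65) = 2*y*(-142/y + 64*y/65))
s + X(-590) = 22722 + (-284 + (128/65)*(-590)²) = 22722 + (-284 + (128/65)*348100) = 22722 + (-284 + 8911360/13) = 22722 + 8907668/13 = 9203054/13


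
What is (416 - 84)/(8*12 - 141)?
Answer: -332/45 ≈ -7.3778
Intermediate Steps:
(416 - 84)/(8*12 - 141) = 332/(96 - 141) = 332/(-45) = 332*(-1/45) = -332/45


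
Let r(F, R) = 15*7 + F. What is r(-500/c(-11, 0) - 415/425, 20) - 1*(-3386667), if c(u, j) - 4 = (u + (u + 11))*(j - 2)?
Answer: 3742360731/1105 ≈ 3.3868e+6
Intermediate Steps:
c(u, j) = 4 + (-2 + j)*(11 + 2*u) (c(u, j) = 4 + (u + (u + 11))*(j - 2) = 4 + (u + (11 + u))*(-2 + j) = 4 + (11 + 2*u)*(-2 + j) = 4 + (-2 + j)*(11 + 2*u))
r(F, R) = 105 + F
r(-500/c(-11, 0) - 415/425, 20) - 1*(-3386667) = (105 + (-500/(-18 - 4*(-11) + 11*0 + 2*0*(-11)) - 415/425)) - 1*(-3386667) = (105 + (-500/(-18 + 44 + 0 + 0) - 415*1/425)) + 3386667 = (105 + (-500/26 - 83/85)) + 3386667 = (105 + (-500*1/26 - 83/85)) + 3386667 = (105 + (-250/13 - 83/85)) + 3386667 = (105 - 22329/1105) + 3386667 = 93696/1105 + 3386667 = 3742360731/1105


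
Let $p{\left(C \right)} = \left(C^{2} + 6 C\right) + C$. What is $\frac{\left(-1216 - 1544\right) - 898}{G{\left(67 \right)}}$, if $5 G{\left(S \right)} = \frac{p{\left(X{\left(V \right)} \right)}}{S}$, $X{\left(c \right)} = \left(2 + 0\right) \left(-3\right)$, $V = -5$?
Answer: $\frac{612715}{3} \approx 2.0424 \cdot 10^{5}$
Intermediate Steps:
$X{\left(c \right)} = -6$ ($X{\left(c \right)} = 2 \left(-3\right) = -6$)
$p{\left(C \right)} = C^{2} + 7 C$
$G{\left(S \right)} = - \frac{6}{5 S}$ ($G{\left(S \right)} = \frac{- 6 \left(7 - 6\right) \frac{1}{S}}{5} = \frac{\left(-6\right) 1 \frac{1}{S}}{5} = \frac{\left(-6\right) \frac{1}{S}}{5} = - \frac{6}{5 S}$)
$\frac{\left(-1216 - 1544\right) - 898}{G{\left(67 \right)}} = \frac{\left(-1216 - 1544\right) - 898}{\left(- \frac{6}{5}\right) \frac{1}{67}} = \frac{-2760 - 898}{\left(- \frac{6}{5}\right) \frac{1}{67}} = - \frac{3658}{- \frac{6}{335}} = \left(-3658\right) \left(- \frac{335}{6}\right) = \frac{612715}{3}$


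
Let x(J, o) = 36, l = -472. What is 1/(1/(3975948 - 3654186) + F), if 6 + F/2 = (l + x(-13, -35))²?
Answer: 321762/122327477161 ≈ 2.6303e-6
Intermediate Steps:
F = 380180 (F = -12 + 2*(-472 + 36)² = -12 + 2*(-436)² = -12 + 2*190096 = -12 + 380192 = 380180)
1/(1/(3975948 - 3654186) + F) = 1/(1/(3975948 - 3654186) + 380180) = 1/(1/321762 + 380180) = 1/(122327477161/321762) = 321762/122327477161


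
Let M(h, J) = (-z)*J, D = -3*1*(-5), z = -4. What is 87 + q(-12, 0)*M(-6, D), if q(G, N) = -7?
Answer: -333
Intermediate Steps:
D = 15 (D = -3*(-5) = 15)
M(h, J) = 4*J (M(h, J) = (-1*(-4))*J = 4*J)
87 + q(-12, 0)*M(-6, D) = 87 - 28*15 = 87 - 7*60 = 87 - 420 = -333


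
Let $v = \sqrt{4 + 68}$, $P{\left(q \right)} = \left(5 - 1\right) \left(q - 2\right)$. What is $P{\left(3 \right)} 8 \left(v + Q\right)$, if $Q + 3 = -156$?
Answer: $-5088 + 192 \sqrt{2} \approx -4816.5$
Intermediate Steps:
$P{\left(q \right)} = -8 + 4 q$ ($P{\left(q \right)} = 4 \left(-2 + q\right) = -8 + 4 q$)
$Q = -159$ ($Q = -3 - 156 = -159$)
$v = 6 \sqrt{2}$ ($v = \sqrt{72} = 6 \sqrt{2} \approx 8.4853$)
$P{\left(3 \right)} 8 \left(v + Q\right) = \left(-8 + 4 \cdot 3\right) 8 \left(6 \sqrt{2} - 159\right) = \left(-8 + 12\right) 8 \left(-159 + 6 \sqrt{2}\right) = 4 \cdot 8 \left(-159 + 6 \sqrt{2}\right) = 32 \left(-159 + 6 \sqrt{2}\right) = -5088 + 192 \sqrt{2}$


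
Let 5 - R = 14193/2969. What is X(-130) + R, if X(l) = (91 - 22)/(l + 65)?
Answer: -162481/192985 ≈ -0.84194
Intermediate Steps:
X(l) = 69/(65 + l)
R = 652/2969 (R = 5 - 14193/2969 = 652/2969 ≈ 0.21960)
X(-130) + R = 69/(65 - 130) + 652/2969 = 69/(-65) + 652/2969 = 69*(-1/65) + 652/2969 = -69/65 + 652/2969 = -162481/192985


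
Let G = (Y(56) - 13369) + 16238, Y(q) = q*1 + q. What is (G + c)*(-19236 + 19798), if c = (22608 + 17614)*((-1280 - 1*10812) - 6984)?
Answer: -431206802742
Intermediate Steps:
Y(q) = 2*q (Y(q) = q + q = 2*q)
G = 2981 (G = (2*56 - 13369) + 16238 = (112 - 13369) + 16238 = -13257 + 16238 = 2981)
c = -767274872 (c = 40222*((-1280 - 10812) - 6984) = 40222*(-12092 - 6984) = 40222*(-19076) = -767274872)
(G + c)*(-19236 + 19798) = (2981 - 767274872)*(-19236 + 19798) = -767271891*562 = -431206802742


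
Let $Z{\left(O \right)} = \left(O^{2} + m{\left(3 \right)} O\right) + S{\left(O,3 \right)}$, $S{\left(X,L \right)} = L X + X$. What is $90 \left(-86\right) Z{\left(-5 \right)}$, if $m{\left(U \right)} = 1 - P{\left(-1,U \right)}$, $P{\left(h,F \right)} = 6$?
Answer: $-232200$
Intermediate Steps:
$S{\left(X,L \right)} = X + L X$
$m{\left(U \right)} = -5$ ($m{\left(U \right)} = 1 - 6 = -5$)
$Z{\left(O \right)} = O^{2} - O$ ($Z{\left(O \right)} = \left(O^{2} - 5 O\right) + O \left(1 + 3\right) = \left(O^{2} - 5 O\right) + O 4 = \left(O^{2} - 5 O\right) + 4 O = O^{2} - O$)
$90 \left(-86\right) Z{\left(-5 \right)} = 90 \left(-86\right) \left(- 5 \left(-1 - 5\right)\right) = - 7740 \left(\left(-5\right) \left(-6\right)\right) = \left(-7740\right) 30 = -232200$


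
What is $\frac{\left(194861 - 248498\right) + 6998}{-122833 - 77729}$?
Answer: $\frac{46639}{200562} \approx 0.23254$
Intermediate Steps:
$\frac{\left(194861 - 248498\right) + 6998}{-122833 - 77729} = \frac{-53637 + 6998}{-200562} = \left(-46639\right) \left(- \frac{1}{200562}\right) = \frac{46639}{200562}$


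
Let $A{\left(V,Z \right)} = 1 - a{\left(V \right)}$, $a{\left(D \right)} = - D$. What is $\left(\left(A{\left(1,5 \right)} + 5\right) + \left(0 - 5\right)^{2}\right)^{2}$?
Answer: $1024$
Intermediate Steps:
$A{\left(V,Z \right)} = 1 + V$ ($A{\left(V,Z \right)} = 1 - - V = 1 + V$)
$\left(\left(A{\left(1,5 \right)} + 5\right) + \left(0 - 5\right)^{2}\right)^{2} = \left(\left(\left(1 + 1\right) + 5\right) + \left(0 - 5\right)^{2}\right)^{2} = \left(\left(2 + 5\right) + \left(-5\right)^{2}\right)^{2} = \left(7 + 25\right)^{2} = 32^{2} = 1024$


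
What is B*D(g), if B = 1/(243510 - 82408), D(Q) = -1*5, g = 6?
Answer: -5/161102 ≈ -3.1036e-5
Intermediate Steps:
D(Q) = -5
B = 1/161102 ≈ 6.2073e-6
B*D(g) = (1/161102)*(-5) = -5/161102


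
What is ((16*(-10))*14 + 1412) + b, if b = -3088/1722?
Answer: -714452/861 ≈ -829.79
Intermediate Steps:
b = -1544/861 (b = -3088*1/1722 = -1544/861 ≈ -1.7933)
((16*(-10))*14 + 1412) + b = ((16*(-10))*14 + 1412) - 1544/861 = (-160*14 + 1412) - 1544/861 = (-2240 + 1412) - 1544/861 = -828 - 1544/861 = -714452/861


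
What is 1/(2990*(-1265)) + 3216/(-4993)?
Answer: -12164042593/18885273550 ≈ -0.64410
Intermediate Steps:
1/(2990*(-1265)) + 3216/(-4993) = (1/2990)*(-1/1265) + 3216*(-1/4993) = -1/3782350 - 3216/4993 = -12164042593/18885273550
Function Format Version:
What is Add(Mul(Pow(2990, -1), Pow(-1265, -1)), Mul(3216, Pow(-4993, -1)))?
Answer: Rational(-12164042593, 18885273550) ≈ -0.64410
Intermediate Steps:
Add(Mul(Pow(2990, -1), Pow(-1265, -1)), Mul(3216, Pow(-4993, -1))) = Add(Mul(Rational(1, 2990), Rational(-1, 1265)), Mul(3216, Rational(-1, 4993))) = Add(Rational(-1, 3782350), Rational(-3216, 4993)) = Rational(-12164042593, 18885273550)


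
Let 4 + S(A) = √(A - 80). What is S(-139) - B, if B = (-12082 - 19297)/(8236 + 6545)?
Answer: -27745/14781 + I*√219 ≈ -1.8771 + 14.799*I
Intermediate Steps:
S(A) = -4 + √(-80 + A) (S(A) = -4 + √(A - 80) = -4 + √(-80 + A))
B = -31379/14781 ≈ -2.1229
S(-139) - B = (-4 + √(-80 - 139)) - 1*(-31379/14781) = (-4 + √(-219)) + 31379/14781 = (-4 + I*√219) + 31379/14781 = -27745/14781 + I*√219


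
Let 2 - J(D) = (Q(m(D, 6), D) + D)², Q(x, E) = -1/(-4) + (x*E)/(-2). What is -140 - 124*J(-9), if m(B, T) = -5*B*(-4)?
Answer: 332492823/4 ≈ 8.3123e+7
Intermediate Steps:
m(B, T) = 20*B
Q(x, E) = ¼ - E*x/2 (Q(x, E) = -1*(-¼) + (E*x)*(-½) = ¼ - E*x/2)
J(D) = 2 - (¼ + D - 10*D²)² (J(D) = 2 - ((¼ - D*20*D/2) + D)² = 2 - ((¼ - 10*D²) + D)² = 2 - (¼ + D - 10*D²)²)
-140 - 124*J(-9) = -140 - 124*(2 - (1 - 40*(-9)² + 4*(-9))²/16) = -140 - 124*(2 - (1 - 40*81 - 36)²/16) = -140 - 124*(2 - (1 - 3240 - 36)²/16) = -140 - 124*(2 - 1/16*(-3275)²) = -140 - 124*(2 - 1/16*10725625) = -140 - 124*(2 - 10725625/16) = -140 - 124*(-10725593/16) = -140 + 332493383/4 = 332492823/4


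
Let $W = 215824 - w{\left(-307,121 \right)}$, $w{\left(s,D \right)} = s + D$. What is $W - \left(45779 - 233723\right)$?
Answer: $403954$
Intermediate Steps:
$w{\left(s,D \right)} = D + s$
$W = 216010$ ($W = 215824 - \left(121 - 307\right) = 215824 - -186 = 215824 + 186 = 216010$)
$W - \left(45779 - 233723\right) = 216010 - \left(45779 - 233723\right) = 216010 - -187944 = 216010 + 187944 = 403954$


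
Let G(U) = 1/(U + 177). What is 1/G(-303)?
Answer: -126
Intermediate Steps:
G(U) = 1/(177 + U)
1/G(-303) = 1/(1/(177 - 303)) = 1/(1/(-126)) = 1/(-1/126) = -126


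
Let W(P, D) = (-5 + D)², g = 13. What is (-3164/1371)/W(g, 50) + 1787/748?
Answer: 4958836753/2076653700 ≈ 2.3879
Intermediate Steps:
(-3164/1371)/W(g, 50) + 1787/748 = (-3164/1371)/((-5 + 50)²) + 1787/748 = (-3164*1/1371)/(45²) + 1787*(1/748) = -3164/1371/2025 + 1787/748 = -3164/1371*1/2025 + 1787/748 = -3164/2776275 + 1787/748 = 4958836753/2076653700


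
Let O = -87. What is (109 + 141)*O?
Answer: -21750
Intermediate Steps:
(109 + 141)*O = (109 + 141)*(-87) = 250*(-87) = -21750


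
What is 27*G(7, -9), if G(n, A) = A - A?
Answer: 0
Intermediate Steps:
G(n, A) = 0
27*G(7, -9) = 27*0 = 0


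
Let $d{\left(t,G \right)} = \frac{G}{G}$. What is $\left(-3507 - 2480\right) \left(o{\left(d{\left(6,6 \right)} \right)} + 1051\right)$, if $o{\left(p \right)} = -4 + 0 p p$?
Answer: $-6268389$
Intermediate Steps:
$d{\left(t,G \right)} = 1$
$o{\left(p \right)} = -4$ ($o{\left(p \right)} = -4 + 0 p^{2} = -4 + 0 = -4$)
$\left(-3507 - 2480\right) \left(o{\left(d{\left(6,6 \right)} \right)} + 1051\right) = \left(-3507 - 2480\right) \left(-4 + 1051\right) = \left(-5987\right) 1047 = -6268389$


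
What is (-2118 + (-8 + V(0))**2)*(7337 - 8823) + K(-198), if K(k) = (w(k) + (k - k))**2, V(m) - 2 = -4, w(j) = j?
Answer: 3037952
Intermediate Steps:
V(m) = -2 (V(m) = 2 - 4 = -2)
K(k) = k**2 (K(k) = (k + (k - k))**2 = (k + 0)**2 = k**2)
(-2118 + (-8 + V(0))**2)*(7337 - 8823) + K(-198) = (-2118 + (-8 - 2)**2)*(7337 - 8823) + (-198)**2 = (-2118 + (-10)**2)*(-1486) + 39204 = (-2118 + 100)*(-1486) + 39204 = -2018*(-1486) + 39204 = 2998748 + 39204 = 3037952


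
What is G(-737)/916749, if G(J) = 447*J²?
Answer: 80932181/305583 ≈ 264.85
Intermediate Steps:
G(-737)/916749 = (447*(-737)²)/916749 = (447*543169)*(1/916749) = 242796543*(1/916749) = 80932181/305583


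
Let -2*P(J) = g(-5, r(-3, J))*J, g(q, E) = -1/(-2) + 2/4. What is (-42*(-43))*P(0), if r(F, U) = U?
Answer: 0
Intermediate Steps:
g(q, E) = 1 (g(q, E) = -1*(-1/2) + 2*(1/4) = 1/2 + 1/2 = 1)
P(J) = -J/2
(-42*(-43))*P(0) = (-42*(-43))*(-1/2*0) = 1806*0 = 0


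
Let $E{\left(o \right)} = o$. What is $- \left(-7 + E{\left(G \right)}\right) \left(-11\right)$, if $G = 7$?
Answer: $0$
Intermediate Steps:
$- \left(-7 + E{\left(G \right)}\right) \left(-11\right) = - \left(-7 + 7\right) \left(-11\right) = - 0 \left(-11\right) = \left(-1\right) 0 = 0$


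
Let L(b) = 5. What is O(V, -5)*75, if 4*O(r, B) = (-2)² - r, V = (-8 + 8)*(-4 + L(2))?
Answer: 75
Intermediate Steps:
V = 0 (V = (-8 + 8)*(-4 + 5) = 0*1 = 0)
O(r, B) = 1 - r/4 (O(r, B) = ((-2)² - r)/4 = (4 - r)/4 = 1 - r/4)
O(V, -5)*75 = (1 - ¼*0)*75 = (1 + 0)*75 = 1*75 = 75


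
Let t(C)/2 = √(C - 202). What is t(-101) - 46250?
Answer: -46250 + 2*I*√303 ≈ -46250.0 + 34.814*I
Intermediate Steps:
t(C) = 2*√(-202 + C) (t(C) = 2*√(C - 202) = 2*√(-202 + C))
t(-101) - 46250 = 2*√(-202 - 101) - 46250 = 2*√(-303) - 46250 = 2*(I*√303) - 46250 = 2*I*√303 - 46250 = -46250 + 2*I*√303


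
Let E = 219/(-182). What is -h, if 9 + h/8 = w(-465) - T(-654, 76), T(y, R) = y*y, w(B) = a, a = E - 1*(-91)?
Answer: 311318428/91 ≈ 3.4211e+6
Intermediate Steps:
E = -219/182 (E = 219*(-1/182) = -219/182 ≈ -1.2033)
a = 16343/182 (a = -219/182 - 1*(-91) = -219/182 + 91 = 16343/182 ≈ 89.797)
w(B) = 16343/182
T(y, R) = y²
h = -311318428/91 (h = -72 + 8*(16343/182 - 1*(-654)²) = -72 + 8*(16343/182 - 1*427716) = -72 + 8*(16343/182 - 427716) = -72 + 8*(-77827969/182) = -72 - 311311876/91 = -311318428/91 ≈ -3.4211e+6)
-h = -1*(-311318428/91) = 311318428/91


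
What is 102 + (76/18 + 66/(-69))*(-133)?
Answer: -68794/207 ≈ -332.34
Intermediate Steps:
102 + (76/18 + 66/(-69))*(-133) = 102 + (76*(1/18) + 66*(-1/69))*(-133) = 102 + (38/9 - 22/23)*(-133) = 102 + (676/207)*(-133) = 102 - 89908/207 = -68794/207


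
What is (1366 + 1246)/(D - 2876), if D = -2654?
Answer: -1306/2765 ≈ -0.47233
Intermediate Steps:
(1366 + 1246)/(D - 2876) = (1366 + 1246)/(-2654 - 2876) = 2612/(-5530) = 2612*(-1/5530) = -1306/2765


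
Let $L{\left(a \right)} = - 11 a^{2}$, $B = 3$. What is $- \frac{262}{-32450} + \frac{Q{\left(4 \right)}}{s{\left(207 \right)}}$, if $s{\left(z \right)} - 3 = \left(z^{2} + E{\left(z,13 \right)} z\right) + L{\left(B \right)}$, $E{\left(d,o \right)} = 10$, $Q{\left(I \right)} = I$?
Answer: $\frac{5936713}{727253175} \approx 0.0081632$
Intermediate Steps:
$s{\left(z \right)} = -96 + z^{2} + 10 z$ ($s{\left(z \right)} = 3 - \left(99 - z^{2} - 10 z\right) = 3 + \left(-99 + z^{2} + 10 z\right) = -96 + z^{2} + 10 z$)
$- \frac{262}{-32450} + \frac{Q{\left(4 \right)}}{s{\left(207 \right)}} = - \frac{262}{-32450} + \frac{4}{-96 + 207^{2} + 10 \cdot 207} = \left(-262\right) \left(- \frac{1}{32450}\right) + \frac{4}{-96 + 42849 + 2070} = \frac{131}{16225} + \frac{4}{44823} = \frac{5936713}{727253175}$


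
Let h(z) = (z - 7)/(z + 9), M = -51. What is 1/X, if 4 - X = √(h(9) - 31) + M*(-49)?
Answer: -22455/56025503 + 3*I*√278/56025503 ≈ -0.0004008 + 8.9281e-7*I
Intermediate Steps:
h(z) = (-7 + z)/(9 + z)
X = -2495 - I*√278/3 (X = 4 - (√((-7 + 9)/(9 + 9) - 31) - 51*(-49)) = 4 - (√(2/18 - 31) + 2499) = 4 - (√((1/18)*2 - 31) + 2499) = 4 - (√(⅑ - 31) + 2499) = 4 - (√(-278/9) + 2499) = 4 - (I*√278/3 + 2499) = 4 - (2499 + I*√278/3) = 4 + (-2499 - I*√278/3) = -2495 - I*√278/3 ≈ -2495.0 - 5.5578*I)
1/X = 1/(-2495 - I*√278/3)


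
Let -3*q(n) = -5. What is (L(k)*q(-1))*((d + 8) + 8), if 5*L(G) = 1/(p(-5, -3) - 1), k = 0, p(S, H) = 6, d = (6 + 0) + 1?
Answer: 23/15 ≈ 1.5333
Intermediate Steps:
d = 7 (d = 6 + 1 = 7)
q(n) = 5/3 (q(n) = -1/3*(-5) = 5/3)
L(G) = 1/25 (L(G) = 1/(5*(6 - 1)) = (1/5)/5 = (1/5)*(1/5) = 1/25)
(L(k)*q(-1))*((d + 8) + 8) = ((1/25)*(5/3))*((7 + 8) + 8) = (15 + 8)/15 = (1/15)*23 = 23/15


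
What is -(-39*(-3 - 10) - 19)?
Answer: -488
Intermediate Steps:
-(-39*(-3 - 10) - 19) = -(-39*(-13) - 19) = -(507 - 19) = -1*488 = -488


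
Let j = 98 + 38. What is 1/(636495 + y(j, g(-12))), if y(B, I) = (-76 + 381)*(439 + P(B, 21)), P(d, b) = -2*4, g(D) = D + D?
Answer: 1/767950 ≈ 1.3022e-6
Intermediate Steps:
j = 136
g(D) = 2*D
P(d, b) = -8
y(B, I) = 131455 (y(B, I) = (-76 + 381)*(439 - 8) = 305*431 = 131455)
1/(636495 + y(j, g(-12))) = 1/(636495 + 131455) = 1/767950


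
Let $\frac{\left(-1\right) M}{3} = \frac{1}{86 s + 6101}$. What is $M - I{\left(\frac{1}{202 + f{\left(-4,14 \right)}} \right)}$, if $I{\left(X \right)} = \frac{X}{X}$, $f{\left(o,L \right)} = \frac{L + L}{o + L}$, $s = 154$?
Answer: $- \frac{19348}{19345} \approx -1.0002$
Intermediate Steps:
$f{\left(o,L \right)} = \frac{2 L}{L + o}$
$I{\left(X \right)} = 1$
$M = - \frac{3}{19345}$ ($M = - \frac{3}{86 \cdot 154 + 6101} = - \frac{3}{13244 + 6101} = - \frac{3}{19345} \approx -0.00015508$)
$M - I{\left(\frac{1}{202 + f{\left(-4,14 \right)}} \right)} = - \frac{3}{19345} - 1 = - \frac{19348}{19345}$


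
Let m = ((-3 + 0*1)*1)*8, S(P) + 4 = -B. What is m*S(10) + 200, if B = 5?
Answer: 416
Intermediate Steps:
S(P) = -9 (S(P) = -4 - 1*5 = -4 - 5 = -9)
m = -24 (m = ((-3 + 0)*1)*8 = -3*1*8 = -3*8 = -24)
m*S(10) + 200 = -24*(-9) + 200 = 216 + 200 = 416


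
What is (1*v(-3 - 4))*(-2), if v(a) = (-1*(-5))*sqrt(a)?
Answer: -10*I*sqrt(7) ≈ -26.458*I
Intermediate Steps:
v(a) = 5*sqrt(a)
(1*v(-3 - 4))*(-2) = (1*(5*sqrt(-3 - 4)))*(-2) = (1*(5*sqrt(-7)))*(-2) = (1*(5*(I*sqrt(7))))*(-2) = (1*(5*I*sqrt(7)))*(-2) = (5*I*sqrt(7))*(-2) = -10*I*sqrt(7)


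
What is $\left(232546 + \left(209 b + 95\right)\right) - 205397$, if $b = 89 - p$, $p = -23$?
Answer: $50652$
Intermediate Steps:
$b = 112$ ($b = 89 - -23 = 89 + 23 = 112$)
$\left(232546 + \left(209 b + 95\right)\right) - 205397 = \left(232546 + \left(209 \cdot 112 + 95\right)\right) - 205397 = \left(232546 + \left(23408 + 95\right)\right) - 205397 = \left(232546 + 23503\right) - 205397 = 256049 - 205397 = 50652$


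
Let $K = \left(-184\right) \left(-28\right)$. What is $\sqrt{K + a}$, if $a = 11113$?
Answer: $\sqrt{16265} \approx 127.53$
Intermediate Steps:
$K = 5152$
$\sqrt{K + a} = \sqrt{5152 + 11113} = \sqrt{16265}$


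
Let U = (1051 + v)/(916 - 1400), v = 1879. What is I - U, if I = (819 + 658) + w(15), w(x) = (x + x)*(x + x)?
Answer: 576699/242 ≈ 2383.1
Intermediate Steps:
U = -1465/242 (U = (1051 + 1879)/(916 - 1400) = 2930/(-484) = 2930*(-1/484) = -1465/242 ≈ -6.0537)
w(x) = 4*x² (w(x) = (2*x)*(2*x) = 4*x²)
I = 2377 (I = (819 + 658) + 4*15² = 1477 + 4*225 = 1477 + 900 = 2377)
I - U = 2377 - 1*(-1465/242) = 2377 + 1465/242 = 576699/242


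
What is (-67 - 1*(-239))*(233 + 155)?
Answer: 66736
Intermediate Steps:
(-67 - 1*(-239))*(233 + 155) = (-67 + 239)*388 = 172*388 = 66736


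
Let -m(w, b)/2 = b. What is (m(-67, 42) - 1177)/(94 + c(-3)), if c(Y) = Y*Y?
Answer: -1261/103 ≈ -12.243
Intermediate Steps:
c(Y) = Y²
m(w, b) = -2*b
(m(-67, 42) - 1177)/(94 + c(-3)) = (-2*42 - 1177)/(94 + (-3)²) = (-84 - 1177)/(94 + 9) = -1261/103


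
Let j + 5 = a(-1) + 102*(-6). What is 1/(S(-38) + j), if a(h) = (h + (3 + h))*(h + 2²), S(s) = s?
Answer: -1/652 ≈ -0.0015337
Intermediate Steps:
a(h) = (3 + 2*h)*(4 + h) (a(h) = (3 + 2*h)*(h + 4) = (3 + 2*h)*(4 + h))
j = -614 (j = -5 + ((12 + 2*(-1)² + 11*(-1)) + 102*(-6)) = -5 + ((12 + 2*1 - 11) - 612) = -5 + ((12 + 2 - 11) - 612) = -5 + (3 - 612) = -5 - 609 = -614)
1/(S(-38) + j) = 1/(-38 - 614) = 1/(-652) = -1/652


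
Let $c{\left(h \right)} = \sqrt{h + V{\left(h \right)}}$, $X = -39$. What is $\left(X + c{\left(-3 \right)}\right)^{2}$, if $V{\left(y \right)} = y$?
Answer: $\left(39 - i \sqrt{6}\right)^{2} \approx 1515.0 - 191.06 i$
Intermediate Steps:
$c{\left(h \right)} = \sqrt{2} \sqrt{h}$ ($c{\left(h \right)} = \sqrt{h + h} = \sqrt{2 h} = \sqrt{2} \sqrt{h}$)
$\left(X + c{\left(-3 \right)}\right)^{2} = \left(-39 + \sqrt{2} \sqrt{-3}\right)^{2} = \left(-39 + \sqrt{2} i \sqrt{3}\right)^{2} = \left(-39 + i \sqrt{6}\right)^{2}$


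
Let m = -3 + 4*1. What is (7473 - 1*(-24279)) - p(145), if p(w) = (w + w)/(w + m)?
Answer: 2317751/73 ≈ 31750.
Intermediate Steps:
m = 1 (m = -3 + 4 = 1)
p(w) = 2*w/(1 + w) (p(w) = (w + w)/(w + 1) = (2*w)/(1 + w) = 2*w/(1 + w))
(7473 - 1*(-24279)) - p(145) = (7473 - 1*(-24279)) - 2*145/(1 + 145) = (7473 + 24279) - 2*145/146 = 31752 - 2*145/146 = 31752 - 1*145/73 = 31752 - 145/73 = 2317751/73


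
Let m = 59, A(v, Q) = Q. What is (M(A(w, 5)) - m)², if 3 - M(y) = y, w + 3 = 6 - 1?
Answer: 3721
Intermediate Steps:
w = 2 (w = -3 + (6 - 1) = -3 + 5 = 2)
M(y) = 3 - y
(M(A(w, 5)) - m)² = ((3 - 1*5) - 1*59)² = ((3 - 5) - 59)² = (-2 - 59)² = (-61)² = 3721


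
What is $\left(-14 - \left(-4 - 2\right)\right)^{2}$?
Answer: $64$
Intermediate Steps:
$\left(-14 - \left(-4 - 2\right)\right)^{2} = \left(-14 - -6\right)^{2} = \left(-14 + 6\right)^{2} = \left(-8\right)^{2} = 64$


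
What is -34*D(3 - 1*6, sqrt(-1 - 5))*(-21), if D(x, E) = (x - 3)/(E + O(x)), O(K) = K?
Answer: 4284/5 + 1428*I*sqrt(6)/5 ≈ 856.8 + 699.57*I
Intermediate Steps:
D(x, E) = (-3 + x)/(E + x) (D(x, E) = (x - 3)/(E + x) = (-3 + x)/(E + x))
-34*D(3 - 1*6, sqrt(-1 - 5))*(-21) = -34*(-3 + (3 - 1*6))/(sqrt(-1 - 5) + (3 - 1*6))*(-21) = -34*(-3 + (3 - 6))/(sqrt(-6) + (3 - 6))*(-21) = -34*(-3 - 3)/(I*sqrt(6) - 3)*(-21) = -34*(-6)/(-3 + I*sqrt(6))*(-21) = -(-204)/(-3 + I*sqrt(6))*(-21) = (204/(-3 + I*sqrt(6)))*(-21) = -4284/(-3 + I*sqrt(6))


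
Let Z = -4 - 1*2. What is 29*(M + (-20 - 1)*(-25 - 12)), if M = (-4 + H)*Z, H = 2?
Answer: 22881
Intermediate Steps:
Z = -6 (Z = -4 - 2 = -6)
M = 12 (M = (-4 + 2)*(-6) = -2*(-6) = 12)
29*(M + (-20 - 1)*(-25 - 12)) = 29*(12 + (-20 - 1)*(-25 - 12)) = 29*(12 - 21*(-37)) = 29*(12 + 777) = 29*789 = 22881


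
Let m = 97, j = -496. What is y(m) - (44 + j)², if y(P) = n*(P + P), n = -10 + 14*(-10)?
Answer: -233404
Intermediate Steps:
n = -150 (n = -10 - 140 = -150)
y(P) = -300*P (y(P) = -150*(P + P) = -300*P)
y(m) - (44 + j)² = -300*97 - (44 - 496)² = -29100 - 1*(-452)² = -29100 - 1*204304 = -29100 - 204304 = -233404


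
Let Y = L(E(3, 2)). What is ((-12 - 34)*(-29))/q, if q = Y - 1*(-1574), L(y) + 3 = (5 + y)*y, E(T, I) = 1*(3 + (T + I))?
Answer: 1334/1675 ≈ 0.79642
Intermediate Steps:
E(T, I) = 3 + I + T (E(T, I) = 1*(3 + (I + T)) = 1*(3 + I + T) = 3 + I + T)
L(y) = -3 + y*(5 + y) (L(y) = -3 + (5 + y)*y = -3 + y*(5 + y))
Y = 101 (Y = -3 + (3 + 2 + 3)² + 5*(3 + 2 + 3) = -3 + 8² + 5*8 = -3 + 64 + 40 = 101)
q = 1675 (q = 101 - 1*(-1574) = 101 + 1574 = 1675)
((-12 - 34)*(-29))/q = ((-12 - 34)*(-29))/1675 = -46*(-29)*(1/1675) = 1334*(1/1675) = 1334/1675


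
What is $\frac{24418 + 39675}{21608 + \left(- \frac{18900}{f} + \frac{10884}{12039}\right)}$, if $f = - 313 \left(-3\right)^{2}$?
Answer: $\frac{80505230417}{27150701816} \approx 2.9651$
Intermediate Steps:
$f = -2817$ ($f = \left(-313\right) 9 = -2817$)
$\frac{24418 + 39675}{21608 + \left(- \frac{18900}{f} + \frac{10884}{12039}\right)} = \frac{24418 + 39675}{21608 + \left(- \frac{18900}{-2817} + \frac{10884}{12039}\right)} = \frac{64093}{21608 + \left(\left(-18900\right) \left(- \frac{1}{2817}\right) + 10884 \cdot \frac{1}{12039}\right)} = \frac{64093}{21608 + \left(\frac{2100}{313} + \frac{3628}{4013}\right)} = \frac{64093}{21608 + \frac{9562864}{1256069}} = \frac{64093}{\frac{27150701816}{1256069}} = 64093 \cdot \frac{1256069}{27150701816} = \frac{80505230417}{27150701816}$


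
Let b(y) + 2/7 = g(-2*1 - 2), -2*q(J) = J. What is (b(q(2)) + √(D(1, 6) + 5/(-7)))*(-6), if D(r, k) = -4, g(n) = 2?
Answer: -72/7 - 6*I*√231/7 ≈ -10.286 - 13.027*I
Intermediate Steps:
q(J) = -J/2
b(y) = 12/7 (b(y) = -2/7 + 2 = 12/7)
(b(q(2)) + √(D(1, 6) + 5/(-7)))*(-6) = (12/7 + √(-4 + 5/(-7)))*(-6) = (12/7 + √(-4 + 5*(-⅐)))*(-6) = (12/7 + √(-4 - 5/7))*(-6) = (12/7 + √(-33/7))*(-6) = (12/7 + I*√231/7)*(-6) = -72/7 - 6*I*√231/7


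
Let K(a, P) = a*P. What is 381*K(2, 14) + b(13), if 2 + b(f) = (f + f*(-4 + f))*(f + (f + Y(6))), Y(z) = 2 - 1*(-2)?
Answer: 14566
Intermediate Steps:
Y(z) = 4 (Y(z) = 2 + 2 = 4)
b(f) = -2 + (4 + 2*f)*(f + f*(-4 + f)) (b(f) = -2 + (f + f*(-4 + f))*(f + (f + 4)) = -2 + (f + f*(-4 + f))*(f + (4 + f)) = -2 + (f + f*(-4 + f))*(4 + 2*f) = -2 + (4 + 2*f)*(f + f*(-4 + f)))
K(a, P) = P*a
381*K(2, 14) + b(13) = 381*(14*2) + (-2 - 12*13 - 2*13² + 2*13³) = 381*28 + (-2 - 156 - 2*169 + 2*2197) = 10668 + (-2 - 156 - 338 + 4394) = 10668 + 3898 = 14566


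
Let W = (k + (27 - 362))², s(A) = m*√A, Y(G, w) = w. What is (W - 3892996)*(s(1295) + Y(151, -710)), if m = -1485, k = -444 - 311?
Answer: 1920476160 + 4016770560*√1295 ≈ 1.4647e+11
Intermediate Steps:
k = -755
s(A) = -1485*√A
W = 1188100 (W = (-755 + (27 - 362))² = (-755 - 335)² = (-1090)² = 1188100)
(W - 3892996)*(s(1295) + Y(151, -710)) = (1188100 - 3892996)*(-1485*√1295 - 710) = -2704896*(-710 - 1485*√1295) = 1920476160 + 4016770560*√1295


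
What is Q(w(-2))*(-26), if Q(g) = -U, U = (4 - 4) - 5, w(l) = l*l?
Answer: -130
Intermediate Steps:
w(l) = l²
U = -5 (U = 0 - 5 = -5)
Q(g) = 5 (Q(g) = -1*(-5) = 5)
Q(w(-2))*(-26) = 5*(-26) = -130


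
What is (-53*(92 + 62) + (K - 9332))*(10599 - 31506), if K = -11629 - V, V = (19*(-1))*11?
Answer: 604504998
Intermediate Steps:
V = -209 (V = -19*11 = -209)
K = -11420 (K = -11629 - 1*(-209) = -11629 + 209 = -11420)
(-53*(92 + 62) + (K - 9332))*(10599 - 31506) = (-53*(92 + 62) + (-11420 - 9332))*(10599 - 31506) = (-53*154 - 20752)*(-20907) = (-8162 - 20752)*(-20907) = -28914*(-20907) = 604504998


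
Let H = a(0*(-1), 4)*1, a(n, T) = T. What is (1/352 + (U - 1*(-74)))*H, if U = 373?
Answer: 157345/88 ≈ 1788.0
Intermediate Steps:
H = 4 (H = 4*1 = 4)
(1/352 + (U - 1*(-74)))*H = (1/352 + (373 - 1*(-74)))*4 = (1/352 + (373 + 74))*4 = (1/352 + 447)*4 = (157345/352)*4 = 157345/88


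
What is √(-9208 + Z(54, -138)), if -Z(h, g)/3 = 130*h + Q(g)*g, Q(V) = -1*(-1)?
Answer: I*√29854 ≈ 172.78*I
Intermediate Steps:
Q(V) = 1
Z(h, g) = -390*h - 3*g (Z(h, g) = -3*(130*h + 1*g) = -3*(130*h + g) = -3*(g + 130*h) = -390*h - 3*g)
√(-9208 + Z(54, -138)) = √(-9208 + (-390*54 - 3*(-138))) = √(-9208 + (-21060 + 414)) = √(-9208 - 20646) = √(-29854) = I*√29854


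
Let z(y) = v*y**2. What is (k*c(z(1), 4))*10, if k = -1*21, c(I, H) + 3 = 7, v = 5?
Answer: -840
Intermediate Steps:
z(y) = 5*y**2
c(I, H) = 4 (c(I, H) = -3 + 7 = 4)
k = -21
(k*c(z(1), 4))*10 = -21*4*10 = -84*10 = -840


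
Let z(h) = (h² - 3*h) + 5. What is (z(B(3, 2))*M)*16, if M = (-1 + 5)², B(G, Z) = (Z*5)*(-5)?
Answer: 679680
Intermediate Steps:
B(G, Z) = -25*Z (B(G, Z) = (5*Z)*(-5) = -25*Z)
z(h) = 5 + h² - 3*h
M = 16 (M = 4² = 16)
(z(B(3, 2))*M)*16 = ((5 + (-25*2)² - (-75)*2)*16)*16 = ((5 + (-50)² - 3*(-50))*16)*16 = ((5 + 2500 + 150)*16)*16 = (2655*16)*16 = 42480*16 = 679680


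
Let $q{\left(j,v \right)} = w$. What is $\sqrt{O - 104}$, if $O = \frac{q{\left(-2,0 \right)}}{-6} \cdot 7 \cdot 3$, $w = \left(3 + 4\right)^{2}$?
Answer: $\frac{i \sqrt{1102}}{2} \approx 16.598 i$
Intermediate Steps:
$w = 49$ ($w = 7^{2} = 49$)
$q{\left(j,v \right)} = 49$
$O = - \frac{343}{2}$ ($O = \frac{49}{-6} \cdot 7 \cdot 3 = 49 \left(- \frac{1}{6}\right) 7 \cdot 3 = \left(- \frac{49}{6}\right) 7 \cdot 3 = \left(- \frac{343}{6}\right) 3 = - \frac{343}{2} \approx -171.5$)
$\sqrt{O - 104} = \sqrt{- \frac{343}{2} - 104} = \sqrt{- \frac{551}{2}} = \frac{i \sqrt{1102}}{2}$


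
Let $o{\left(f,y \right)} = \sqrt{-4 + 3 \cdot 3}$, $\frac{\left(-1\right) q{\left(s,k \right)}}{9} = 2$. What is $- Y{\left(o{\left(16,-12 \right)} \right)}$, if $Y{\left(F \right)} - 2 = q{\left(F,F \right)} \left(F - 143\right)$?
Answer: $-2576 + 18 \sqrt{5} \approx -2535.8$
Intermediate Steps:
$q{\left(s,k \right)} = -18$ ($q{\left(s,k \right)} = \left(-9\right) 2 = -18$)
$o{\left(f,y \right)} = \sqrt{5}$ ($o{\left(f,y \right)} = \sqrt{-4 + 9} = \sqrt{5}$)
$Y{\left(F \right)} = 2576 - 18 F$ ($Y{\left(F \right)} = 2 - 18 \left(F - 143\right) = 2 - 18 \left(-143 + F\right) = 2 - \left(-2574 + 18 F\right) = 2576 - 18 F$)
$- Y{\left(o{\left(16,-12 \right)} \right)} = - (2576 - 18 \sqrt{5}) = -2576 + 18 \sqrt{5}$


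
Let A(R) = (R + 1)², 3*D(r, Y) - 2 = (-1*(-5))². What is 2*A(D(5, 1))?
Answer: 200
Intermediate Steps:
D(r, Y) = 9 (D(r, Y) = ⅔ + (-1*(-5))²/3 = ⅔ + (⅓)*5² = ⅔ + (⅓)*25 = ⅔ + 25/3 = 9)
A(R) = (1 + R)²
2*A(D(5, 1)) = 2*(1 + 9)² = 2*10² = 2*100 = 200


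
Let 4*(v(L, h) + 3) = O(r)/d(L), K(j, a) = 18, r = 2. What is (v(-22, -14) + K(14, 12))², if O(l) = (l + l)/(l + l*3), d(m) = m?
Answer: 6964321/30976 ≈ 224.83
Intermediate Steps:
O(l) = ½ (O(l) = (2*l)/(l + 3*l) = (2*l)/((4*l)) = (2*l)*(1/(4*l)) = ½)
v(L, h) = -3 + 1/(8*L) (v(L, h) = -3 + (1/(2*L))/4 = -3 + 1/(8*L))
(v(-22, -14) + K(14, 12))² = ((-3 + (⅛)/(-22)) + 18)² = ((-3 + (⅛)*(-1/22)) + 18)² = ((-3 - 1/176) + 18)² = (-529/176 + 18)² = (2639/176)² = 6964321/30976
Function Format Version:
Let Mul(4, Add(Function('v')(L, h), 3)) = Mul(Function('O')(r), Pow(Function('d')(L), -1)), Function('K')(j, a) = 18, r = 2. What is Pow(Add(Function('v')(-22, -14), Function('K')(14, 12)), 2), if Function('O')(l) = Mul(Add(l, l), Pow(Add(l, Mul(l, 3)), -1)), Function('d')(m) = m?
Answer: Rational(6964321, 30976) ≈ 224.83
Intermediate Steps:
Function('O')(l) = Rational(1, 2) (Function('O')(l) = Mul(Mul(2, l), Pow(Add(l, Mul(3, l)), -1)) = Mul(Mul(2, l), Pow(Mul(4, l), -1)) = Mul(Mul(2, l), Mul(Rational(1, 4), Pow(l, -1))) = Rational(1, 2))
Function('v')(L, h) = Add(-3, Mul(Rational(1, 8), Pow(L, -1))) (Function('v')(L, h) = Add(-3, Mul(Rational(1, 4), Mul(Rational(1, 2), Pow(L, -1)))) = Add(-3, Mul(Rational(1, 8), Pow(L, -1))))
Pow(Add(Function('v')(-22, -14), Function('K')(14, 12)), 2) = Pow(Add(Add(-3, Mul(Rational(1, 8), Pow(-22, -1))), 18), 2) = Pow(Add(Add(-3, Mul(Rational(1, 8), Rational(-1, 22))), 18), 2) = Pow(Add(Add(-3, Rational(-1, 176)), 18), 2) = Pow(Add(Rational(-529, 176), 18), 2) = Pow(Rational(2639, 176), 2) = Rational(6964321, 30976)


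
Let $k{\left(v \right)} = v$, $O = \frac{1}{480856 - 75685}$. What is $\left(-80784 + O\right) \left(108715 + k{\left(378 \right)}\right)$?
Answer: $- \frac{3570759426934859}{405171} \approx -8.813 \cdot 10^{9}$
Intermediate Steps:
$O = \frac{1}{405171} \approx 2.4681 \cdot 10^{-6}$
$\left(-80784 + O\right) \left(108715 + k{\left(378 \right)}\right) = \left(-80784 + \frac{1}{405171}\right) \left(108715 + 378\right) = \left(- \frac{32731334063}{405171}\right) 109093 = - \frac{3570759426934859}{405171}$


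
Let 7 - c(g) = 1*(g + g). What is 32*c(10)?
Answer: -416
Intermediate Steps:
c(g) = 7 - 2*g (c(g) = 7 - (g + g) = 7 - 2*g)
32*c(10) = 32*(7 - 2*10) = 32*(7 - 20) = 32*(-13) = -416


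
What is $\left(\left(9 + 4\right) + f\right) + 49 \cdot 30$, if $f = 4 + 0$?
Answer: $1487$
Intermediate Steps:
$f = 4$
$\left(\left(9 + 4\right) + f\right) + 49 \cdot 30 = \left(\left(9 + 4\right) + 4\right) + 49 \cdot 30 = \left(13 + 4\right) + 1470 = 17 + 1470 = 1487$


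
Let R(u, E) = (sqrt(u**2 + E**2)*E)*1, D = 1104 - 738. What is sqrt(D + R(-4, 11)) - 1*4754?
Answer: -4754 + sqrt(366 + 11*sqrt(137)) ≈ -4731.8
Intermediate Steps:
D = 366
R(u, E) = E*sqrt(E**2 + u**2) (R(u, E) = (sqrt(E**2 + u**2)*E)*1 = (E*sqrt(E**2 + u**2))*1 = E*sqrt(E**2 + u**2))
sqrt(D + R(-4, 11)) - 1*4754 = sqrt(366 + 11*sqrt(11**2 + (-4)**2)) - 1*4754 = sqrt(366 + 11*sqrt(121 + 16)) - 4754 = sqrt(366 + 11*sqrt(137)) - 4754 = -4754 + sqrt(366 + 11*sqrt(137))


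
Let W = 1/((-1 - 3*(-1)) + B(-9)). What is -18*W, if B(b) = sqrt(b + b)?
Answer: -18/11 + 27*I*sqrt(2)/11 ≈ -1.6364 + 3.4713*I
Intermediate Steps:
B(b) = sqrt(2)*sqrt(b) (B(b) = sqrt(2*b) = sqrt(2)*sqrt(b))
W = 1/(2 + 3*I*sqrt(2)) (W = 1/((-1 - 3*(-1)) + sqrt(2)*sqrt(-9)) = 1/((-1 + 3) + sqrt(2)*(3*I)) = 1/(2 + 3*I*sqrt(2)) ≈ 0.090909 - 0.19285*I)
-18*W = -18*(1/11 - 3*I*sqrt(2)/22) = -18/11 + 27*I*sqrt(2)/11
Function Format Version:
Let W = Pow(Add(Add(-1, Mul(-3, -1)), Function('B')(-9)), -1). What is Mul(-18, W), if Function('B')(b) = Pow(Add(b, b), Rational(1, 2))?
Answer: Add(Rational(-18, 11), Mul(Rational(27, 11), I, Pow(2, Rational(1, 2)))) ≈ Add(-1.6364, Mul(3.4713, I))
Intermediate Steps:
Function('B')(b) = Mul(Pow(2, Rational(1, 2)), Pow(b, Rational(1, 2))) (Function('B')(b) = Pow(Mul(2, b), Rational(1, 2)) = Mul(Pow(2, Rational(1, 2)), Pow(b, Rational(1, 2))))
W = Pow(Add(2, Mul(3, I, Pow(2, Rational(1, 2)))), -1) (W = Pow(Add(Add(-1, Mul(-3, -1)), Mul(Pow(2, Rational(1, 2)), Pow(-9, Rational(1, 2)))), -1) = Pow(Add(Add(-1, 3), Mul(Pow(2, Rational(1, 2)), Mul(3, I))), -1) = Pow(Add(2, Mul(3, I, Pow(2, Rational(1, 2)))), -1) ≈ Add(0.090909, Mul(-0.19285, I)))
Mul(-18, W) = Mul(-18, Add(Rational(1, 11), Mul(Rational(-3, 22), I, Pow(2, Rational(1, 2))))) = Add(Rational(-18, 11), Mul(Rational(27, 11), I, Pow(2, Rational(1, 2))))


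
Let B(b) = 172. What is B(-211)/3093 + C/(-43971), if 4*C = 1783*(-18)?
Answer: 21586465/90668202 ≈ 0.23808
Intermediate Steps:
C = -16047/2 (C = (1783*(-18))/4 = (1/4)*(-32094) = -16047/2 ≈ -8023.5)
B(-211)/3093 + C/(-43971) = 172/3093 - 16047/2/(-43971) = 172*(1/3093) - 16047/2*(-1/43971) = 172/3093 + 5349/29314 = 21586465/90668202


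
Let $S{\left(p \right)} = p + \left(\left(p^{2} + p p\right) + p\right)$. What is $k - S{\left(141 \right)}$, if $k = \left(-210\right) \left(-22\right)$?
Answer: $-35424$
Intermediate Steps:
$S{\left(p \right)} = 2 p + 2 p^{2}$ ($S{\left(p \right)} = p + \left(\left(p^{2} + p^{2}\right) + p\right) = p + \left(2 p^{2} + p\right) = p + \left(p + 2 p^{2}\right) = 2 p + 2 p^{2}$)
$k = 4620$
$k - S{\left(141 \right)} = 4620 - 2 \cdot 141 \left(1 + 141\right) = 4620 - 2 \cdot 141 \cdot 142 = 4620 - 40044 = -35424$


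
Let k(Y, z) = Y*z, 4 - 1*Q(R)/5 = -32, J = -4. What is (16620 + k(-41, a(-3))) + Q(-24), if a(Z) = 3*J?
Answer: 17292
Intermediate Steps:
Q(R) = 180 (Q(R) = 20 - 5*(-32) = 20 + 160 = 180)
a(Z) = -12 (a(Z) = 3*(-4) = -12)
(16620 + k(-41, a(-3))) + Q(-24) = (16620 - 41*(-12)) + 180 = (16620 + 492) + 180 = 17112 + 180 = 17292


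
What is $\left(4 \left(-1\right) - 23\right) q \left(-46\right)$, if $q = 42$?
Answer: $52164$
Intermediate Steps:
$\left(4 \left(-1\right) - 23\right) q \left(-46\right) = \left(4 \left(-1\right) - 23\right) 42 \left(-46\right) = \left(-4 - 23\right) 42 \left(-46\right) = \left(-27\right) 42 \left(-46\right) = \left(-1134\right) \left(-46\right) = 52164$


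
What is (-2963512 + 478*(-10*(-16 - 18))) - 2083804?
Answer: -4884796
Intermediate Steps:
(-2963512 + 478*(-10*(-16 - 18))) - 2083804 = (-2963512 + 478*(-10*(-34))) - 2083804 = (-2963512 + 478*340) - 2083804 = (-2963512 + 162520) - 2083804 = -2800992 - 2083804 = -4884796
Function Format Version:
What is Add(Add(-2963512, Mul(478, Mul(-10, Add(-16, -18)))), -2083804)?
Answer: -4884796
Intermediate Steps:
Add(Add(-2963512, Mul(478, Mul(-10, Add(-16, -18)))), -2083804) = Add(Add(-2963512, Mul(478, Mul(-10, -34))), -2083804) = Add(Add(-2963512, Mul(478, 340)), -2083804) = Add(Add(-2963512, 162520), -2083804) = Add(-2800992, -2083804) = -4884796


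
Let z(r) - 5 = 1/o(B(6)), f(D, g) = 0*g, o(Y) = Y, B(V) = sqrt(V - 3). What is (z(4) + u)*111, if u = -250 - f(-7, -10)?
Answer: -27195 + 37*sqrt(3) ≈ -27131.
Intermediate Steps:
B(V) = sqrt(-3 + V)
f(D, g) = 0
u = -250 (u = -250 - 1*0 = -250 + 0 = -250)
z(r) = 5 + sqrt(3)/3 (z(r) = 5 + 1/(sqrt(-3 + 6)) = 5 + 1/(sqrt(3)) = 5 + sqrt(3)/3)
(z(4) + u)*111 = ((5 + sqrt(3)/3) - 250)*111 = (-245 + sqrt(3)/3)*111 = -27195 + 37*sqrt(3)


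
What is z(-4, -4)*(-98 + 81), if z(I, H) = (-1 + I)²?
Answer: -425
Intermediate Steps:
z(-4, -4)*(-98 + 81) = (-1 - 4)²*(-98 + 81) = (-5)²*(-17) = 25*(-17) = -425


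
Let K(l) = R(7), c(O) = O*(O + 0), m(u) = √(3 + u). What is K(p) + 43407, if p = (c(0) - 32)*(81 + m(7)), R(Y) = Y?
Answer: 43414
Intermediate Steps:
c(O) = O² (c(O) = O*O = O²)
p = -2592 - 32*√10 (p = (0² - 32)*(81 + √(3 + 7)) = (0 - 32)*(81 + √10) = -32*(81 + √10) = -2592 - 32*√10 ≈ -2693.2)
K(l) = 7
K(p) + 43407 = 7 + 43407 = 43414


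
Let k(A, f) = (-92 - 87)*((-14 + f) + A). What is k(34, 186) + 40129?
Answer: 3255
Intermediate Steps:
k(A, f) = 2506 - 179*A - 179*f (k(A, f) = -179*(-14 + A + f) = 2506 - 179*A - 179*f)
k(34, 186) + 40129 = (2506 - 179*34 - 179*186) + 40129 = (2506 - 6086 - 33294) + 40129 = -36874 + 40129 = 3255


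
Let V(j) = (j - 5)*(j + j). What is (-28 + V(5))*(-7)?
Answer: 196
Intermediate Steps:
V(j) = 2*j*(-5 + j) (V(j) = (-5 + j)*(2*j) = 2*j*(-5 + j))
(-28 + V(5))*(-7) = (-28 + 2*5*(-5 + 5))*(-7) = (-28 + 2*5*0)*(-7) = (-28 + 0)*(-7) = -28*(-7) = 196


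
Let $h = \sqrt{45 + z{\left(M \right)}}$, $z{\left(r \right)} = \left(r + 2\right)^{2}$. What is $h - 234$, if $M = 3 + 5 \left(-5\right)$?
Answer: $-234 + \sqrt{445} \approx -212.91$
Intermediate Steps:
$M = -22$ ($M = 3 - 25 = -22$)
$z{\left(r \right)} = \left(2 + r\right)^{2}$
$h = \sqrt{445}$ ($h = \sqrt{45 + \left(2 - 22\right)^{2}} = \sqrt{45 + \left(-20\right)^{2}} = \sqrt{45 + 400} = \sqrt{445} \approx 21.095$)
$h - 234 = \sqrt{445} - 234 = -234 + \sqrt{445}$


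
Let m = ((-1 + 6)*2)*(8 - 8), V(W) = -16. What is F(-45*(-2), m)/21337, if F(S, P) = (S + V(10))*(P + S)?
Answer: 6660/21337 ≈ 0.31213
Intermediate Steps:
m = 0 (m = (5*2)*0 = 10*0 = 0)
F(S, P) = (-16 + S)*(P + S) (F(S, P) = (S - 16)*(P + S) = (-16 + S)*(P + S))
F(-45*(-2), m)/21337 = ((-45*(-2))**2 - 16*0 - (-720)*(-2) + 0*(-45*(-2)))/21337 = (90**2 + 0 - 16*90 + 0*90)*(1/21337) = (8100 + 0 - 1440 + 0)*(1/21337) = 6660*(1/21337) = 6660/21337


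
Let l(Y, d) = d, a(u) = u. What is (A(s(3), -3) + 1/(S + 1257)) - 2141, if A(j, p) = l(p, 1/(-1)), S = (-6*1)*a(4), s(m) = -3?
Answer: -2641085/1233 ≈ -2142.0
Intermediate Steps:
S = -24 (S = -6*1*4 = -6*4 = -24)
A(j, p) = -1 (A(j, p) = 1/(-1) = -1)
(A(s(3), -3) + 1/(S + 1257)) - 2141 = (-1 + 1/(-24 + 1257)) - 2141 = (-1 + 1/1233) - 2141 = -1232/1233 - 2141 = -2641085/1233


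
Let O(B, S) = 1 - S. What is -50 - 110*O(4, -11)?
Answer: -1370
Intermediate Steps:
-50 - 110*O(4, -11) = -50 - 110*(1 - 1*(-11)) = -50 - 110*(1 + 11) = -50 - 110*12 = -50 - 1320 = -1370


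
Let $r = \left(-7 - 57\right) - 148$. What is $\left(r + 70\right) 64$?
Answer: $-9088$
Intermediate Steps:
$r = -212$ ($r = -64 - 148 = -212$)
$\left(r + 70\right) 64 = \left(-212 + 70\right) 64 = \left(-142\right) 64 = -9088$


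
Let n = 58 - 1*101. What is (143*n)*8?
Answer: -49192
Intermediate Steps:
n = -43 (n = 58 - 101 = -43)
(143*n)*8 = (143*(-43))*8 = -6149*8 = -49192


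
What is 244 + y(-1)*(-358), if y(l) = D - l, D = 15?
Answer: -5484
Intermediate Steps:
y(l) = 15 - l
244 + y(-1)*(-358) = 244 + (15 - 1*(-1))*(-358) = 244 + (15 + 1)*(-358) = 244 + 16*(-358) = 244 - 5728 = -5484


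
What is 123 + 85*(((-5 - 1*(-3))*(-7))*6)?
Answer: 7263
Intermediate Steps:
123 + 85*(((-5 - 1*(-3))*(-7))*6) = 123 + 85*(((-5 + 3)*(-7))*6) = 123 + 85*(-2*(-7)*6) = 123 + 85*(14*6) = 123 + 85*84 = 123 + 7140 = 7263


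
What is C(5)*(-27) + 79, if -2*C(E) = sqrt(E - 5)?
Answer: 79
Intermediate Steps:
C(E) = -sqrt(-5 + E)/2 (C(E) = -sqrt(E - 5)/2 = -sqrt(-5 + E)/2)
C(5)*(-27) + 79 = -sqrt(-5 + 5)/2*(-27) + 79 = -sqrt(0)/2*(-27) + 79 = -1/2*0*(-27) + 79 = 0*(-27) + 79 = 0 + 79 = 79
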